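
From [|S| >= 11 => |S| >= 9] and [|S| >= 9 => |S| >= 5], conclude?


Hypothetical syllogism: from (P → Q) and (Q → R), infer (P → R).
Chain the two implications through the shared middle term '|S| >= 9'.

|S| >= 11 => |S| >= 5


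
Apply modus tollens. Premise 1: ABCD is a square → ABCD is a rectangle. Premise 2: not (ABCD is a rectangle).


Modus tollens: from (P → Q) and ¬Q, infer ¬P.
Q = 'ABCD is a rectangle' is denied; since P → Q, P must also fail.

Not (ABCD is a square).


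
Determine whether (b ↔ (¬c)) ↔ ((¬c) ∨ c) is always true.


Build the truth table over {b, c}:
b | c | φ
---------
F | F | F
T | F | T
F | T | T
T | T | F
Counterexample at row 1: with b=F, c=F, the formula is F.

No, it is not a tautology.


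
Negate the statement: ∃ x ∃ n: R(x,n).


Negation flips each quantifier (∀↔∃) and negates the inner predicate.
¬(∃ x ∃ n: φ) = ∀ x ∀ n: ¬φ.

∀ x ∀ n: ¬(R(x,n))


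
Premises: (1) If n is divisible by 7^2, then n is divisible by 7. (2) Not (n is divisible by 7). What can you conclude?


Modus tollens: from (P → Q) and ¬Q, infer ¬P.
Q = 'n is divisible by 7' is denied; since P → Q, P must also fail.

Not (n is divisible by 7^2).


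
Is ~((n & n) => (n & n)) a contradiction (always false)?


Truth table over {n}:
n | φ
-----
False | False
True | False
Every row is false.

Yes, it is a contradiction.


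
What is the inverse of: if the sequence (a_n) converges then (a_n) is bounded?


The inverse of (P → Q) is (¬P → ¬Q). It is equivalent to the converse, not to the original.
Here P = 'the sequence (a_n) converges' and Q = '(a_n) is bounded'.

If not (the sequence (a_n) converges), then not ((a_n) is bounded).


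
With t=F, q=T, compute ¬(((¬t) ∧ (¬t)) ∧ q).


Substitute t=F, q=T:
¬t = T
¬t = T
(¬t) ∧ (¬t) = T ∧ T = T
((¬t) ∧ (¬t)) ∧ q = T ∧ T = T
¬(((¬t) ∧ (¬t)) ∧ q) = F

F


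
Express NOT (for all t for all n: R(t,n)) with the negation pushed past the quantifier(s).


Negation flips each quantifier (∀↔∃) and negates the inner predicate.
¬(for all t for all n: φ) = there exists t there exists n: ¬φ.

there exists t there exists n: NOT(R(t,n))


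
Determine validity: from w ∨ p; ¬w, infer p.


This matches the form of disjunctive syllogism: the conclusion follows in every model of the premises.

Valid.


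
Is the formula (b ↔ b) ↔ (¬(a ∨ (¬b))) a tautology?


Build the truth table over {a, b}:
a | b | φ
---------
F | F | F
T | F | F
F | T | T
T | T | F
Counterexample at row 1: with a=F, b=F, the formula is F.

No, it is not a tautology.


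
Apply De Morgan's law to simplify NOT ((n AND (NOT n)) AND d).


De Morgan: the negation of a conjunction is the disjunction of the negations.
Distribute NOT across AND, flipping it to OR, and negate each literal.

((NOT n) OR n) OR (NOT d)


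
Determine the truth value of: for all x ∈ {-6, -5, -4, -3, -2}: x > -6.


Evaluate the predicate on each element: -6:F, -5:T, -4:T, -3:T, -2:T.
Counterexample x = -6 fails the predicate.

F


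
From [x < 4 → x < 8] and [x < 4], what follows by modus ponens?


Modus ponens: from (P → Q) and P, infer Q.
P = 'x < 4' is asserted, and P → Q holds, so Q follows.

x < 8.


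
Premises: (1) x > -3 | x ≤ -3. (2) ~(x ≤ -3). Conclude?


Disjunctive syllogism: from (P ∨ Q) and ¬P, infer Q.
One disjunct, 'x ≤ -3', is ruled out; the other must hold.

x > -3


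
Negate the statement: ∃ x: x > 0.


¬(∀ x: φ) = ∃ x: ¬φ, and ¬(∃ x: φ) = ∀ x: ¬φ.
Apply to the existential statement.

∀ x: ¬(x > 0)


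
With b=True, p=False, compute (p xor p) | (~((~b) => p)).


Substitute b=True, p=False:
p xor p = False xor False = False
~b = False
(~b) => p = False => False = True
~((~b) => p) = False
(p xor p) | (~((~b) => p)) = False | False = False

False


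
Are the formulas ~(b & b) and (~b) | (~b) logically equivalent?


Compare truth tables:
b | φ | ψ
---------
False | True | True
True | False | False
The columns φ and ψ agree on every row.

Yes, they are logically equivalent.


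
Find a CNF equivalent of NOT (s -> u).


Step 1: Rewrite s → u as ¬s ∨ u.
Step 2: Negate: ¬(¬s ∨ u) = s ∧ ¬u (De Morgan + double negation).

s AND (NOT u)


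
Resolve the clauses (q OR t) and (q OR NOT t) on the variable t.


The clauses contain complementary literals t and NOTt.
Resolution eliminates this pair and disjoins the remaining literals (merging duplicates).

q


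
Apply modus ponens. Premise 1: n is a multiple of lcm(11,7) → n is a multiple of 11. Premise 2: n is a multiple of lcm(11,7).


Modus ponens: from (P → Q) and P, infer Q.
P = 'n is a multiple of lcm(11,7)' is asserted, and P → Q holds, so Q follows.

n is a multiple of 11.


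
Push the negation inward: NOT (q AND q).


De Morgan: the negation of a conjunction is the disjunction of the negations.
Distribute NOT across AND, flipping it to OR, and negate each literal.

(NOT q) OR (NOT q)


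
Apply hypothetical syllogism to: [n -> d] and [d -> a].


Hypothetical syllogism: from (P → Q) and (Q → R), infer (P → R).
Chain the two implications through the shared middle term 'd'.

n -> a


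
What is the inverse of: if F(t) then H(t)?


The inverse of (P → Q) is (¬P → ¬Q). It is equivalent to the converse, not to the original.
Here P = 'F(t)' and Q = 'H(t)'.

If not (F(t)), then not (H(t)).


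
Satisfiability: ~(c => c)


Check all 2 assignments over {c}:
c | φ
-----
False | False
True | False
No assignment makes the formula true.

Unsatisfiable.


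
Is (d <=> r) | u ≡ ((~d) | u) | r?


Compare truth tables:
d | r | u | φ | ψ
-----------------
False | False | False | True | True
True | False | False | False | False
False | True | False | False | True
True | True | False | True | True
False | False | True | True | True
True | False | True | True | True
False | True | True | True | True
True | True | True | True | True
They differ at row 3 (d=False, r=True, u=False): φ=False but ψ=True.

No, they are not logically equivalent.


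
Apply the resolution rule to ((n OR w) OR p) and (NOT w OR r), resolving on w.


The clauses contain complementary literals w and NOTw.
Resolution eliminates this pair and disjoins the remaining literals (merging duplicates).

((n OR p) OR r)


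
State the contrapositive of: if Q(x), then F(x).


The contrapositive of (P → Q) is (¬Q → ¬P); it is logically equivalent to the original.
Here P = 'Q(x)' and Q = 'F(x)'.

If not (F(x)), then not (Q(x)).


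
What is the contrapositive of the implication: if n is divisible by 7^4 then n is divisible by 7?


The contrapositive of (P → Q) is (¬Q → ¬P); it is logically equivalent to the original.
Here P = 'n is divisible by 7^4' and Q = 'n is divisible by 7'.

If not (n is divisible by 7), then not (n is divisible by 7^4).


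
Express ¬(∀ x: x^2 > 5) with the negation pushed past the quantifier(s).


¬(∀ x: φ) = ∃ x: ¬φ, and ¬(∃ x: φ) = ∀ x: ¬φ.
Apply to the universal statement.

∃ x: ¬(x^2 > 5)


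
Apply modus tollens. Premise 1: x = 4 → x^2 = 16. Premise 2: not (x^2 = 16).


Modus tollens: from (P → Q) and ¬Q, infer ¬P.
Q = 'x^2 = 16' is denied; since P → Q, P must also fail.

Not (x = 4).


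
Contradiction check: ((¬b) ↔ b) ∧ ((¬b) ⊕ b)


Truth table over {b}:
b | φ
-----
F | F
T | F
Every row is false.

Yes, it is a contradiction.


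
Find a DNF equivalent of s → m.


Step 1: Rewrite s → m as ¬s ∨ m.

(¬s) ∨ m


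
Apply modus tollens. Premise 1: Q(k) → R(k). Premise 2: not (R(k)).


Modus tollens: from (P → Q) and ¬Q, infer ¬P.
Q = 'R(k)' is denied; since P → Q, P must also fail.

Not (Q(k)).


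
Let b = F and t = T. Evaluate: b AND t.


Conjunction is true only when both operands are true.
Substitute: b=F, t=T.
F AND T evaluates to F.

F


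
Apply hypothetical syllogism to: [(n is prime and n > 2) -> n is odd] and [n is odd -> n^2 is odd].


Hypothetical syllogism: from (P → Q) and (Q → R), infer (P → R).
Chain the two implications through the shared middle term 'n is odd'.

(n is prime and n > 2) -> n^2 is odd


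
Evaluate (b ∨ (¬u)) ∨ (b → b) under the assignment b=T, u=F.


Substitute b=T, u=F:
¬u = T
b ∨ (¬u) = T ∨ T = T
b → b = T → T = T
(b ∨ (¬u)) ∨ (b → b) = T ∨ T = T

T


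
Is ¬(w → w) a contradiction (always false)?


Truth table over {w}:
w | φ
-----
F | F
T | F
Every row is false.

Yes, it is a contradiction.


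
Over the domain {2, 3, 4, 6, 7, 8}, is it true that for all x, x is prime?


Evaluate the predicate on each element: 2:T, 3:T, 4:F, 6:F, 7:T, 8:F.
Counterexample x = 4 fails the predicate.

F


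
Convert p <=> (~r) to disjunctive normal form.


Step 1: p ↔ (¬r) is true exactly when both agree: (p ∧ (¬r)) ∨ (¬p ∧ ¬(¬r)).
Step 2: Eliminate any double negations (¬¬X = X).

(p & (~r)) | ((~p) & r)


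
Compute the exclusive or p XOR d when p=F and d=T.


Exclusive or is true when exactly one operand is true.
Substitute: p=F, d=T.
F XOR T evaluates to T.

T


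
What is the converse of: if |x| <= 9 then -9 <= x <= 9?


The converse of (P → Q) is (Q → P). It is not in general equivalent to the original.
Here P = '|x| <= 9' and Q = '-9 <= x <= 9'.

If -9 <= x <= 9, then |x| <= 9.


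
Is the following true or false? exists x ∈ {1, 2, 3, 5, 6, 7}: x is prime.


Evaluate the predicate on each element: 1:False, 2:True, 3:True, 5:True, 6:False, 7:True.
Witness x = 2 satisfies the predicate.

True


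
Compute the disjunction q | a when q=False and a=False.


Disjunction is false only when both operands are false.
Substitute: q=False, a=False.
False | False evaluates to False.

False


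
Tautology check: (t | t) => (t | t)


Build the truth table over {t}:
t | φ
-----
False | True
True | True
Every row evaluates to true.

Yes, it is a tautology.


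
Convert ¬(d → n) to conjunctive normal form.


Step 1: Rewrite d → n as ¬d ∨ n.
Step 2: Negate: ¬(¬d ∨ n) = d ∧ ¬n (De Morgan + double negation).

d ∧ (¬n)


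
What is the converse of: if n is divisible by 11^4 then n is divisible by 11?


The converse of (P → Q) is (Q → P). It is not in general equivalent to the original.
Here P = 'n is divisible by 11^4' and Q = 'n is divisible by 11'.

If n is divisible by 11, then n is divisible by 11^4.


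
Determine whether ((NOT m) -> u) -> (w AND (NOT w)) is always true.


Build the truth table over {m, u, w}:
m | u | w | φ
-------------
F | F | F | T
T | F | F | F
F | T | F | F
T | T | F | F
F | F | T | T
T | F | T | F
F | T | T | F
T | T | T | F
Counterexample at row 2: with m=T, u=F, w=F, the formula is F.

No, it is not a tautology.


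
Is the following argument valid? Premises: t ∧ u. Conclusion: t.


This matches the form of conjunction elimination: the conclusion follows in every model of the premises.

Valid.


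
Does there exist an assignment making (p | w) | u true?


Search for a satisfying assignment over {p, u, w}.
Try p=True, u=False, w=False: the formula evaluates to True.
A satisfying assignment exists.

Satisfiable.


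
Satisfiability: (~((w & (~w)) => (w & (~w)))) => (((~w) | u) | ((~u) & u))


Search for a satisfying assignment over {u, w}.
Try u=False, w=False: the formula evaluates to True.
A satisfying assignment exists.

Satisfiable.


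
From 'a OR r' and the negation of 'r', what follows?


Disjunctive syllogism: from (P ∨ Q) and ¬P, infer Q.
One disjunct, 'r', is ruled out; the other must hold.

a


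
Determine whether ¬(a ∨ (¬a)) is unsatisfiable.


Truth table over {a}:
a | φ
-----
F | F
T | F
Every row is false.

Yes, it is a contradiction.


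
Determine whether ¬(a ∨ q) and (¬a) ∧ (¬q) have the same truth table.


Compare truth tables:
a | q | φ | ψ
-------------
F | F | T | T
T | F | F | F
F | T | F | F
T | T | F | F
The columns φ and ψ agree on every row.

Yes, they are logically equivalent.


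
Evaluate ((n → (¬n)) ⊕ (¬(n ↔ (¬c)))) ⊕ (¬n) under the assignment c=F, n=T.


Substitute c=F, n=T:
¬n = F
n → (¬n) = T → F = F
¬c = T
n ↔ (¬c) = T ↔ T = T
¬(n ↔ (¬c)) = F
(n → (¬n)) ⊕ (¬(n ↔ (¬c))) = F ⊕ F = F
¬n = F
((n → (¬n)) ⊕ (¬(n ↔ (¬c)))) ⊕ (¬n) = F ⊕ F = F

F


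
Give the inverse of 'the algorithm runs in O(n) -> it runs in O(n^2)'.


The inverse of (P → Q) is (¬P → ¬Q). It is equivalent to the converse, not to the original.
Here P = 'the algorithm runs in O(n)' and Q = 'it runs in O(n^2)'.

If not (the algorithm runs in O(n)), then not (it runs in O(n^2)).


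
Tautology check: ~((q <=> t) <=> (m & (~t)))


Build the truth table over {m, q, t}:
m | q | t | φ
-------------
False | False | False | True
True | False | False | False
False | True | False | False
True | True | False | True
False | False | True | False
True | False | True | False
False | True | True | True
True | True | True | True
Counterexample at row 2: with m=True, q=False, t=False, the formula is False.

No, it is not a tautology.


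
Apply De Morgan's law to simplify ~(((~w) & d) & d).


De Morgan: the negation of a conjunction is the disjunction of the negations.
Distribute ~ across &, flipping it to |, and negate each literal.

(w | (~d)) | (~d)


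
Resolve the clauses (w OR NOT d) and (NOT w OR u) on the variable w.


The clauses contain complementary literals w and NOTw.
Resolution eliminates this pair and disjoins the remaining literals (merging duplicates).

(NOT d OR u)


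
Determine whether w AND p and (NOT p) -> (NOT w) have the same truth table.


Compare truth tables:
p | w | φ | ψ
-------------
F | F | F | T
T | F | F | T
F | T | F | F
T | T | T | T
They differ at row 1 (p=F, w=F): φ=F but ψ=T.

No, they are not logically equivalent.


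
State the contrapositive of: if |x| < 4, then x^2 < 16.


The contrapositive of (P → Q) is (¬Q → ¬P); it is logically equivalent to the original.
Here P = '|x| < 4' and Q = 'x^2 < 16'.

If not (x^2 < 16), then not (|x| < 4).


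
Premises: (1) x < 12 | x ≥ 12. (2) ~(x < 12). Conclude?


Disjunctive syllogism: from (P ∨ Q) and ¬P, infer Q.
One disjunct, 'x < 12', is ruled out; the other must hold.

x ≥ 12


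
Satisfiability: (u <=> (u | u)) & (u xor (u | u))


Check all 2 assignments over {u}:
u | φ
-----
False | False
True | False
No assignment makes the formula true.

Unsatisfiable.


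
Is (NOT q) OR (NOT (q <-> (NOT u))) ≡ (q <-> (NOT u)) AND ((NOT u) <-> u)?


Compare truth tables:
q | u | φ | ψ
-------------
F | F | T | F
T | F | F | F
F | T | T | F
T | T | T | F
They differ at row 1 (q=F, u=F): φ=T but ψ=F.

No, they are not logically equivalent.


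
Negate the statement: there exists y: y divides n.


¬(for all x: φ) = there exists x: ¬φ, and ¬(there exists x: φ) = for all x: ¬φ.
Apply to the existential statement.

for all y: NOT(y divides n)


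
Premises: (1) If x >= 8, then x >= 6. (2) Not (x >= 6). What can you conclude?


Modus tollens: from (P → Q) and ¬Q, infer ¬P.
Q = 'x >= 6' is denied; since P → Q, P must also fail.

Not (x >= 8).


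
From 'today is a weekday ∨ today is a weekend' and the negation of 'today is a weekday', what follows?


Disjunctive syllogism: from (P ∨ Q) and ¬P, infer Q.
One disjunct, 'today is a weekday', is ruled out; the other must hold.

today is a weekend


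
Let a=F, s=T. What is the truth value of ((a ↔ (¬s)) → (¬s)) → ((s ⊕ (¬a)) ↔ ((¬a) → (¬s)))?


Substitute a=F, s=T:
… (earlier sub-steps elided)
a ↔ (¬s) = F ↔ F = T
¬s = F
(a ↔ (¬s)) → (¬s) = T → F = F
¬a = T
s ⊕ (¬a) = T ⊕ T = F
¬a = T
¬s = F
(¬a) → (¬s) = T → F = F
(s ⊕ (¬a)) ↔ ((¬a) → (¬s)) = F ↔ F = T
((a ↔ (¬s)) → (¬s)) → ((s ⊕ (¬a)) ↔ ((¬a) → (¬s))) = F → T = T

T


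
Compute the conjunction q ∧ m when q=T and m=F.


Conjunction is true only when both operands are true.
Substitute: q=T, m=F.
T ∧ F evaluates to F.

F


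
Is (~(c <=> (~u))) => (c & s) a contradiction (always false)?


Truth table over {c, s, u}:
c | s | u | φ
-------------
False | False | False | False
True | False | False | True
False | True | False | False
True | True | False | True
False | False | True | True
True | False | True | False
False | True | True | True
True | True | True | True
Satisfying assignment at row 2: c=True, s=False, u=False gives True.

No, it is not a contradiction.


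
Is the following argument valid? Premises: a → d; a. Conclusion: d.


This matches the form of modus ponens: the conclusion follows in every model of the premises.

Valid.


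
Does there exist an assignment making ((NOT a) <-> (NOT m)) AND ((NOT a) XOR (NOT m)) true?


Check all 4 assignments over {a, m}:
a | m | φ
---------
F | F | F
T | F | F
F | T | F
T | T | F
No assignment makes the formula true.

Unsatisfiable.


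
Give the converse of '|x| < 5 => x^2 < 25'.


The converse of (P → Q) is (Q → P). It is not in general equivalent to the original.
Here P = '|x| < 5' and Q = 'x^2 < 25'.

If x^2 < 25, then |x| < 5.


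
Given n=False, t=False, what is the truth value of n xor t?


Exclusive or is true when exactly one operand is true.
Substitute: n=False, t=False.
False xor False evaluates to False.

False


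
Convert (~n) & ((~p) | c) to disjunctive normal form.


Step 1: Distribute ∧ over ∨: (¬n) ∧ ((¬p) ∨ c) = ((¬n) ∧ (¬p)) ∨ ((¬n) ∧ c).

((~n) & (~p)) | ((~n) & c)


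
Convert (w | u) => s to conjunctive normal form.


Step 1: Rewrite as ¬(w ∨ u) ∨ s = (¬w ∧ ¬u) ∨ s.
Step 2: Distribute ∨ over ∧.

((~w) | s) & ((~u) | s)


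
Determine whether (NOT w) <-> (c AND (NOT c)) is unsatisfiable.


Truth table over {c, w}:
c | w | φ
---------
F | F | F
T | F | F
F | T | T
T | T | T
Satisfying assignment at row 3: c=F, w=T gives T.

No, it is not a contradiction.


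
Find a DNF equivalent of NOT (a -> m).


Step 1: Rewrite implication then negate: ¬(¬a ∨ m) = a ∧ ¬m.

a AND (NOT m)


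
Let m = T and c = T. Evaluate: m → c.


Implication is false only when antecedent is true and consequent is false.
Substitute: m=T, c=T.
T → T evaluates to T.

T


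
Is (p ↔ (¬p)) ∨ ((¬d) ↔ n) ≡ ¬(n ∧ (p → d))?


Compare truth tables:
d | n | p | φ | ψ
-----------------
F | F | F | F | T
T | F | F | T | T
F | T | F | T | F
T | T | F | F | F
F | F | T | F | T
T | F | T | T | T
F | T | T | T | T
T | T | T | F | F
They differ at row 1 (d=F, n=F, p=F): φ=F but ψ=T.

No, they are not logically equivalent.


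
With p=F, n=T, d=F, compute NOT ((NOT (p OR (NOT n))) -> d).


Substitute p=F, n=T, d=F:
NOT n = F
p OR (NOT n) = F OR F = F
NOT (p OR (NOT n)) = T
(NOT (p OR (NOT n))) -> d = T -> F = F
NOT ((NOT (p OR (NOT n))) -> d) = T

T


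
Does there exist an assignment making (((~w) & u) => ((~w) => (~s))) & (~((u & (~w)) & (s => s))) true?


Search for a satisfying assignment over {s, u, w}.
Try s=False, u=False, w=False: the formula evaluates to True.
A satisfying assignment exists.

Satisfiable.


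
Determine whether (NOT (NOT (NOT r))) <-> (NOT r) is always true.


Build the truth table over {r}:
r | φ
-----
F | T
T | T
Every row evaluates to true.

Yes, it is a tautology.


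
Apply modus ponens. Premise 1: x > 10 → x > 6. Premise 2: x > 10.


Modus ponens: from (P → Q) and P, infer Q.
P = 'x > 10' is asserted, and P → Q holds, so Q follows.

x > 6.


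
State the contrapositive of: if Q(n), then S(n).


The contrapositive of (P → Q) is (¬Q → ¬P); it is logically equivalent to the original.
Here P = 'Q(n)' and Q = 'S(n)'.

If not (S(n)), then not (Q(n)).


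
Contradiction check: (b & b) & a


Truth table over {a, b}:
a | b | φ
---------
False | False | False
True | False | False
False | True | False
True | True | True
Satisfying assignment at row 4: a=True, b=True gives True.

No, it is not a contradiction.


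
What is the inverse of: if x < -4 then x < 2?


The inverse of (P → Q) is (¬P → ¬Q). It is equivalent to the converse, not to the original.
Here P = 'x < -4' and Q = 'x < 2'.

If not (x < -4), then not (x < 2).


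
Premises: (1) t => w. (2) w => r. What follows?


Hypothetical syllogism: from (P → Q) and (Q → R), infer (P → R).
Chain the two implications through the shared middle term 'w'.

t => r


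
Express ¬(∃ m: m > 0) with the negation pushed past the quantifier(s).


¬(∀ x: φ) = ∃ x: ¬φ, and ¬(∃ x: φ) = ∀ x: ¬φ.
Apply to the existential statement.

∀ m: ¬(m > 0)


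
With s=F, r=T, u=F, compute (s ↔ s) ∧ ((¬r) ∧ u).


Substitute s=F, r=T, u=F:
s ↔ s = F ↔ F = T
¬r = F
(¬r) ∧ u = F ∧ F = F
(s ↔ s) ∧ ((¬r) ∧ u) = T ∧ F = F

F


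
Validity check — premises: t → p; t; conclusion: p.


This matches the form of modus ponens: the conclusion follows in every model of the premises.

Valid.


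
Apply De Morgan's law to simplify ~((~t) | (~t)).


De Morgan: the negation of a disjunction is the conjunction of the negations.
Distribute ~ across |, flipping it to &, and negate each literal.

t & t


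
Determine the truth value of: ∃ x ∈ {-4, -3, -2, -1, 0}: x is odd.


Evaluate the predicate on each element: -4:F, -3:T, -2:F, -1:T, 0:F.
Witness x = -3 satisfies the predicate.

T


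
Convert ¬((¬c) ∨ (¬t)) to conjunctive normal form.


Step 1: Apply De Morgan: ¬((¬c) ∨ (¬t)) = ¬(¬c) ∧ ¬(¬t).
Step 2: Eliminate any double negations (¬¬X = X).

c ∧ t


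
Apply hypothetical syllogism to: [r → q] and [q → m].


Hypothetical syllogism: from (P → Q) and (Q → R), infer (P → R).
Chain the two implications through the shared middle term 'q'.

r → m


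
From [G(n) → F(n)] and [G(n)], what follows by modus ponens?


Modus ponens: from (P → Q) and P, infer Q.
P = 'G(n)' is asserted, and P → Q holds, so Q follows.

F(n).


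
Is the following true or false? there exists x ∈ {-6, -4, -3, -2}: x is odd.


Evaluate the predicate on each element: -6:F, -4:F, -3:T, -2:F.
Witness x = -3 satisfies the predicate.

T


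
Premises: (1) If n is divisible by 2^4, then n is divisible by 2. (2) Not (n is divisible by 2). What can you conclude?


Modus tollens: from (P → Q) and ¬Q, infer ¬P.
Q = 'n is divisible by 2' is denied; since P → Q, P must also fail.

Not (n is divisible by 2^4).


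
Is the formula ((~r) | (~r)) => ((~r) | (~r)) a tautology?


Build the truth table over {r}:
r | φ
-----
False | True
True | True
Every row evaluates to true.

Yes, it is a tautology.


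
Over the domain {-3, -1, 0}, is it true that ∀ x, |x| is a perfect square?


Evaluate the predicate on each element: -3:F, -1:T, 0:T.
Counterexample x = -3 fails the predicate.

F


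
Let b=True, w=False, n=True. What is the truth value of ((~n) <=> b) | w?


Substitute b=True, w=False, n=True:
~n = False
(~n) <=> b = False <=> True = False
((~n) <=> b) | w = False | False = False

False


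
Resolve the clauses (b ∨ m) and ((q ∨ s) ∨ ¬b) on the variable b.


The clauses contain complementary literals b and ¬b.
Resolution eliminates this pair and disjoins the remaining literals (merging duplicates).

((m ∨ s) ∨ q)


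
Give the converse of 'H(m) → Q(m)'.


The converse of (P → Q) is (Q → P). It is not in general equivalent to the original.
Here P = 'H(m)' and Q = 'Q(m)'.

If Q(m), then H(m).


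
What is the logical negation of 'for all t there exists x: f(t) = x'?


Negation flips each quantifier (∀↔∃) and negates the inner predicate.
¬(for all t there exists x: φ) = there exists t for all x: ¬φ.

there exists t for all x: NOT(f(t) = x)


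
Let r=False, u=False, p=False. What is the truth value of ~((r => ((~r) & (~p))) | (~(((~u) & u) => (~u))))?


Substitute r=False, u=False, p=False:
… (earlier sub-steps elided)
~p = True
(~r) & (~p) = True & True = True
r => ((~r) & (~p)) = False => True = True
~u = True
(~u) & u = True & False = False
~u = True
((~u) & u) => (~u) = False => True = True
~(((~u) & u) => (~u)) = False
(r => ((~r) & (~p))) | (~(((~u) & u) => (~u))) = True | False = True
~((r => ((~r) & (~p))) | (~(((~u) & u) => (~u)))) = False

False


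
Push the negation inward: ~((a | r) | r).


De Morgan: the negation of a disjunction is the conjunction of the negations.
Distribute ~ across |, flipping it to &, and negate each literal.

((~a) & (~r)) & (~r)


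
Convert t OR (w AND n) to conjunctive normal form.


Step 1: Distribute ∨ over ∧: t ∨ (w ∧ n) = (t ∨ w) ∧ (t ∨ n).

(t OR w) AND (t OR n)


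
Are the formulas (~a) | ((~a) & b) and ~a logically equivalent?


Compare truth tables:
a | b | φ | ψ
-------------
False | False | True | True
True | False | False | False
False | True | True | True
True | True | False | False
The columns φ and ψ agree on every row.

Yes, they are logically equivalent.


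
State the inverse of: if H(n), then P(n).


The inverse of (P → Q) is (¬P → ¬Q). It is equivalent to the converse, not to the original.
Here P = 'H(n)' and Q = 'P(n)'.

If not (H(n)), then not (P(n)).


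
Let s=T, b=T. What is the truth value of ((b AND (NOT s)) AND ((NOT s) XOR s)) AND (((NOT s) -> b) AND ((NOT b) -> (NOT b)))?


Substitute s=T, b=T:
… (earlier sub-steps elided)
NOT s = F
(NOT s) XOR s = F XOR T = T
(b AND (NOT s)) AND ((NOT s) XOR s) = F AND T = F
NOT s = F
(NOT s) -> b = F -> T = T
NOT b = F
NOT b = F
(NOT b) -> (NOT b) = F -> F = T
((NOT s) -> b) AND ((NOT b) -> (NOT b)) = T AND T = T
((b AND (NOT s)) AND ((NOT s) XOR s)) AND (((NOT s) -> b) AND ((NOT b) -> (NOT b))) = F AND T = F

F


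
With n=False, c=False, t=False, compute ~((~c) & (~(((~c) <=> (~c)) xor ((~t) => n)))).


Substitute n=False, c=False, t=False:
~c = True
~c = True
~c = True
(~c) <=> (~c) = True <=> True = True
~t = True
(~t) => n = True => False = False
((~c) <=> (~c)) xor ((~t) => n) = True xor False = True
~(((~c) <=> (~c)) xor ((~t) => n)) = False
(~c) & (~(((~c) <=> (~c)) xor ((~t) => n))) = True & False = False
~((~c) & (~(((~c) <=> (~c)) xor ((~t) => n)))) = True

True


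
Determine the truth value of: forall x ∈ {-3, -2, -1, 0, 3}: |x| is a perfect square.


Evaluate the predicate on each element: -3:False, -2:False, -1:True, 0:True, 3:False.
Counterexample x = -3 fails the predicate.

False


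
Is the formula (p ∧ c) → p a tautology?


Build the truth table over {c, p}:
c | p | φ
---------
F | F | T
T | F | T
F | T | T
T | T | T
Every row evaluates to true.

Yes, it is a tautology.


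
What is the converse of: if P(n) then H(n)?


The converse of (P → Q) is (Q → P). It is not in general equivalent to the original.
Here P = 'P(n)' and Q = 'H(n)'.

If H(n), then P(n).


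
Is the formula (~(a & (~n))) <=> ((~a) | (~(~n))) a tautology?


Build the truth table over {a, n}:
a | n | φ
---------
False | False | True
True | False | True
False | True | True
True | True | True
Every row evaluates to true.

Yes, it is a tautology.


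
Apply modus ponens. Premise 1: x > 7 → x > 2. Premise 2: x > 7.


Modus ponens: from (P → Q) and P, infer Q.
P = 'x > 7' is asserted, and P → Q holds, so Q follows.

x > 2.


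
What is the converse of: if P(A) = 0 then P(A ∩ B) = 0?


The converse of (P → Q) is (Q → P). It is not in general equivalent to the original.
Here P = 'P(A) = 0' and Q = 'P(A ∩ B) = 0'.

If P(A ∩ B) = 0, then P(A) = 0.


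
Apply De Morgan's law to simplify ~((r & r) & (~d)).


De Morgan: the negation of a conjunction is the disjunction of the negations.
Distribute ~ across &, flipping it to |, and negate each literal.

((~r) | (~r)) | d


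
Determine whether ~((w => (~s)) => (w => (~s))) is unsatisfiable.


Truth table over {s, w}:
s | w | φ
---------
False | False | False
True | False | False
False | True | False
True | True | False
Every row is false.

Yes, it is a contradiction.


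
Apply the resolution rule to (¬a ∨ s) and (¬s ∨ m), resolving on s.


The clauses contain complementary literals s and ¬s.
Resolution eliminates this pair and disjoins the remaining literals (merging duplicates).

(¬a ∨ m)


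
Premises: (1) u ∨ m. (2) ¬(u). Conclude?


Disjunctive syllogism: from (P ∨ Q) and ¬P, infer Q.
One disjunct, 'u', is ruled out; the other must hold.

m


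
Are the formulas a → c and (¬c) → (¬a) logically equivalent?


Compare truth tables:
a | c | φ | ψ
-------------
F | F | T | T
T | F | F | F
F | T | T | T
T | T | T | T
The columns φ and ψ agree on every row.

Yes, they are logically equivalent.


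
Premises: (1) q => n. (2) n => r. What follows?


Hypothetical syllogism: from (P → Q) and (Q → R), infer (P → R).
Chain the two implications through the shared middle term 'n'.

q => r


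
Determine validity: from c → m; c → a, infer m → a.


This is (no valid rule). There exist truth assignments where the premises are all true but the conclusion is false.

Invalid.


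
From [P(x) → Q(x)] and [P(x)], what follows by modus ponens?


Modus ponens: from (P → Q) and P, infer Q.
P = 'P(x)' is asserted, and P → Q holds, so Q follows.

Q(x).


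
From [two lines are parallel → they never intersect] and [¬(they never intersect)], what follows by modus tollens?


Modus tollens: from (P → Q) and ¬Q, infer ¬P.
Q = 'they never intersect' is denied; since P → Q, P must also fail.

Not (two lines are parallel).


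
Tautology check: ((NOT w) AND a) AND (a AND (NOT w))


Build the truth table over {a, w}:
a | w | φ
---------
F | F | F
T | F | T
F | T | F
T | T | F
Counterexample at row 1: with a=F, w=F, the formula is F.

No, it is not a tautology.


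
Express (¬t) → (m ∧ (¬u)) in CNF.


Step 1: Rewrite (¬t) → (m ∧ (¬u)) as ¬(¬t) ∨ (m ∧ (¬u)).
Step 2: Distribute ∨ over ∧.
Step 3: Eliminate any double negations (¬¬X = X).

(t ∨ m) ∧ (t ∨ (¬u))


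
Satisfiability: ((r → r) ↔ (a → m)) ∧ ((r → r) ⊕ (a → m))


Check all 8 assignments over {a, m, r}:
a | m | r | φ
-------------
F | F | F | F
T | F | F | F
F | T | F | F
T | T | F | F
F | F | T | F
T | F | T | F
F | T | T | F
T | T | T | F
No assignment makes the formula true.

Unsatisfiable.


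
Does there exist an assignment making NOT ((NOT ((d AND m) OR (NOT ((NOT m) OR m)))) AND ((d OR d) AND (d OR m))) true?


Search for a satisfying assignment over {d, m}.
Try d=F, m=F: the formula evaluates to T.
A satisfying assignment exists.

Satisfiable.


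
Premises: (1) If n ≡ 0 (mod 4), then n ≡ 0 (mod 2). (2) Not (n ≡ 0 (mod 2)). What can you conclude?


Modus tollens: from (P → Q) and ¬Q, infer ¬P.
Q = 'n ≡ 0 (mod 2)' is denied; since P → Q, P must also fail.

Not (n ≡ 0 (mod 4)).


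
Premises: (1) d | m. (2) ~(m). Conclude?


Disjunctive syllogism: from (P ∨ Q) and ¬P, infer Q.
One disjunct, 'm', is ruled out; the other must hold.

d


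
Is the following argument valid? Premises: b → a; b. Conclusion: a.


This matches the form of modus ponens: the conclusion follows in every model of the premises.

Valid.


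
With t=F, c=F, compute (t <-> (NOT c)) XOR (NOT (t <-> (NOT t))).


Substitute t=F, c=F:
NOT c = T
t <-> (NOT c) = F <-> T = F
NOT t = T
t <-> (NOT t) = F <-> T = F
NOT (t <-> (NOT t)) = T
(t <-> (NOT c)) XOR (NOT (t <-> (NOT t))) = F XOR T = T

T


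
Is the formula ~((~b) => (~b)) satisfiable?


Check all 2 assignments over {b}:
b | φ
-----
False | False
True | False
No assignment makes the formula true.

Unsatisfiable.


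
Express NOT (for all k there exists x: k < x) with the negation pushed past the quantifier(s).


Negation flips each quantifier (∀↔∃) and negates the inner predicate.
¬(for all k there exists x: φ) = there exists k for all x: ¬φ.

there exists k for all x: NOT(k < x)


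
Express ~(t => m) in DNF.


Step 1: Rewrite implication then negate: ¬(¬t ∨ m) = t ∧ ¬m.

t & (~m)


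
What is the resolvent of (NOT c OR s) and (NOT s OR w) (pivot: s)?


The clauses contain complementary literals s and NOTs.
Resolution eliminates this pair and disjoins the remaining literals (merging duplicates).

(NOT c OR w)


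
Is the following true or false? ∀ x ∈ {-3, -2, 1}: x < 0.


Evaluate the predicate on each element: -3:T, -2:T, 1:F.
Counterexample x = 1 fails the predicate.

F


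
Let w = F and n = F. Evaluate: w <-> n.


Biconditional is true when both operands have the same truth value.
Substitute: w=F, n=F.
F <-> F evaluates to T.

T


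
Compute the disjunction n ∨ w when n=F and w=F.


Disjunction is false only when both operands are false.
Substitute: n=F, w=F.
F ∨ F evaluates to F.

F


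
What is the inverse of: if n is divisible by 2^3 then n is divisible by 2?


The inverse of (P → Q) is (¬P → ¬Q). It is equivalent to the converse, not to the original.
Here P = 'n is divisible by 2^3' and Q = 'n is divisible by 2'.

If not (n is divisible by 2^3), then not (n is divisible by 2).


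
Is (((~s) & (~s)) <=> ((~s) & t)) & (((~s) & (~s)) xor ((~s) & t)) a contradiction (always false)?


Truth table over {s, t}:
s | t | φ
---------
False | False | False
True | False | False
False | True | False
True | True | False
Every row is false.

Yes, it is a contradiction.


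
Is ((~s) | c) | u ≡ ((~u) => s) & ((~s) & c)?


Compare truth tables:
c | s | u | φ | ψ
-----------------
False | False | False | True | False
True | False | False | True | False
False | True | False | False | False
True | True | False | True | False
False | False | True | True | False
True | False | True | True | True
False | True | True | True | False
True | True | True | True | False
They differ at row 1 (c=False, s=False, u=False): φ=True but ψ=False.

No, they are not logically equivalent.


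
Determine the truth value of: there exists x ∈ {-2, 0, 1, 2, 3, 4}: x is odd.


Evaluate the predicate on each element: -2:F, 0:F, 1:T, 2:F, 3:T, 4:F.
Witness x = 1 satisfies the predicate.

T


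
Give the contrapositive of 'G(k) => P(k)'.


The contrapositive of (P → Q) is (¬Q → ¬P); it is logically equivalent to the original.
Here P = 'G(k)' and Q = 'P(k)'.

If not (P(k)), then not (G(k)).


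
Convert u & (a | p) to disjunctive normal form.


Step 1: Distribute ∧ over ∨: u ∧ (a ∨ p) = (u ∧ a) ∨ (u ∧ p).

(u & a) | (u & p)


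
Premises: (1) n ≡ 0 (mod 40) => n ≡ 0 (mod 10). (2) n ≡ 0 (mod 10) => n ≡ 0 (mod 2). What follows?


Hypothetical syllogism: from (P → Q) and (Q → R), infer (P → R).
Chain the two implications through the shared middle term 'n ≡ 0 (mod 10)'.

n ≡ 0 (mod 40) => n ≡ 0 (mod 2)


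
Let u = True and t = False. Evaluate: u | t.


Disjunction is false only when both operands are false.
Substitute: u=True, t=False.
True | False evaluates to True.

True


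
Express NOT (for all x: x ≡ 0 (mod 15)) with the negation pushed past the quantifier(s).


¬(for all x: φ) = there exists x: ¬φ, and ¬(there exists x: φ) = for all x: ¬φ.
Apply to the universal statement.

there exists x: NOT(x ≡ 0 (mod 15))


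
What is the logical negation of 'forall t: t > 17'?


¬(forall x: φ) = exists x: ¬φ, and ¬(exists x: φ) = forall x: ¬φ.
Apply to the universal statement.

exists t: ~(t > 17)


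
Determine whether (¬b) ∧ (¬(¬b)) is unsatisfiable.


Truth table over {b}:
b | φ
-----
F | F
T | F
Every row is false.

Yes, it is a contradiction.


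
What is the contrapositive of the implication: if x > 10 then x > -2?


The contrapositive of (P → Q) is (¬Q → ¬P); it is logically equivalent to the original.
Here P = 'x > 10' and Q = 'x > -2'.

If not (x > -2), then not (x > 10).


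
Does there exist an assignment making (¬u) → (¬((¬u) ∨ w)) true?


Search for a satisfying assignment over {u, w}.
Try u=T, w=F: the formula evaluates to T.
A satisfying assignment exists.

Satisfiable.


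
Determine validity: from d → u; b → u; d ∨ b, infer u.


This matches the form of proof by cases: the conclusion follows in every model of the premises.

Valid.


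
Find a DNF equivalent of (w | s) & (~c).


Step 1: Distribute ∧ over ∨: (w ∨ s) ∧ (¬c) = (w ∧ (¬c)) ∨ (s ∧ (¬c)).

(w & (~c)) | (s & (~c))


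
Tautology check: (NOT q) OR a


Build the truth table over {a, q}:
a | q | φ
---------
F | F | T
T | F | T
F | T | F
T | T | T
Counterexample at row 3: with a=F, q=T, the formula is F.

No, it is not a tautology.


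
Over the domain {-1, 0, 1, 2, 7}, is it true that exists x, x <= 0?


Evaluate the predicate on each element: -1:True, 0:True, 1:False, 2:False, 7:False.
Witness x = -1 satisfies the predicate.

True


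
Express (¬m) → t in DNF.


Step 1: Rewrite (¬m) → t as ¬(¬m) ∨ t.
Step 2: Eliminate any double negations (¬¬X = X).

m ∨ t


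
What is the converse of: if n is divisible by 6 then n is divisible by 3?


The converse of (P → Q) is (Q → P). It is not in general equivalent to the original.
Here P = 'n is divisible by 6' and Q = 'n is divisible by 3'.

If n is divisible by 3, then n is divisible by 6.


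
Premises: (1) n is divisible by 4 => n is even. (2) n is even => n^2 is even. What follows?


Hypothetical syllogism: from (P → Q) and (Q → R), infer (P → R).
Chain the two implications through the shared middle term 'n is even'.

n is divisible by 4 => n^2 is even


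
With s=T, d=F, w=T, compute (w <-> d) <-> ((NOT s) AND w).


Substitute s=T, d=F, w=T:
w <-> d = T <-> F = F
NOT s = F
(NOT s) AND w = F AND T = F
(w <-> d) <-> ((NOT s) AND w) = F <-> F = T

T


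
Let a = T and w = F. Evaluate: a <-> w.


Biconditional is true when both operands have the same truth value.
Substitute: a=T, w=F.
T <-> F evaluates to F.

F


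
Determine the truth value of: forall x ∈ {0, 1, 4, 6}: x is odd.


Evaluate the predicate on each element: 0:False, 1:True, 4:False, 6:False.
Counterexample x = 0 fails the predicate.

False


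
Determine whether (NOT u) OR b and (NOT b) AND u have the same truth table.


Compare truth tables:
b | u | φ | ψ
-------------
F | F | T | F
T | F | T | F
F | T | F | T
T | T | T | F
They differ at row 1 (b=F, u=F): φ=T but ψ=F.

No, they are not logically equivalent.


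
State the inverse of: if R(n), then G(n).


The inverse of (P → Q) is (¬P → ¬Q). It is equivalent to the converse, not to the original.
Here P = 'R(n)' and Q = 'G(n)'.

If not (R(n)), then not (G(n)).


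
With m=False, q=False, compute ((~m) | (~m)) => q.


Substitute m=False, q=False:
~m = True
~m = True
(~m) | (~m) = True | True = True
((~m) | (~m)) => q = True => False = False

False


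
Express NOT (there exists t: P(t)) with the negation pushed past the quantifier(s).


¬(for all x: φ) = there exists x: ¬φ, and ¬(there exists x: φ) = for all x: ¬φ.
Apply to the existential statement.

for all t: NOT(P(t))


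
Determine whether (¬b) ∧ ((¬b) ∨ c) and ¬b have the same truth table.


Compare truth tables:
b | c | φ | ψ
-------------
F | F | T | T
T | F | F | F
F | T | T | T
T | T | F | F
The columns φ and ψ agree on every row.

Yes, they are logically equivalent.
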